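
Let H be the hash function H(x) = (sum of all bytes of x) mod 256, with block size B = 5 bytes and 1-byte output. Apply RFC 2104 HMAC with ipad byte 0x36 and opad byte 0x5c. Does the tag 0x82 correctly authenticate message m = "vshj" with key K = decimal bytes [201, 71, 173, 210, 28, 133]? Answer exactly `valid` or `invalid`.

invalid

Key decimal bytes [201, 71, 173, 210, 28, 133] = c9 47 ad d2 1c 85 is 6 bytes > B = 5, so hash it first: H(key) = 30, then zero-pad to 5 bytes: K' = 30 00 00 00 00.
K' ⊕ ipad = 06 36 36 36 36; K' ⊕ opad = 6c 5c 5c 5c 5c.
Inner hash: sum = 6+54+54+54+54+118+115+104+106 = 665; mod 256 = 153 → 99.
Outer hash (recomputed tag): sum = 108+92+92+92+92+153 = 629; mod 256 = 117 → 75.
Recomputed tag = 75; claimed = 82 → mismatch.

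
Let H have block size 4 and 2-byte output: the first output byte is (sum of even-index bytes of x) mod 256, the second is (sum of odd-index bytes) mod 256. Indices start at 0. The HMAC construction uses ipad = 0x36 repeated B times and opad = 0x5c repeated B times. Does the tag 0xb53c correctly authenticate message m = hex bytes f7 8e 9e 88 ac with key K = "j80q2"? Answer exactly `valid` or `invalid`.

Key "j80q2" = 6a 38 30 71 32 is 5 bytes > B = 4, so hash it first: H(key) = cc a9, then zero-pad to 4 bytes: K' = cc a9 00 00.
K' ⊕ ipad = fa 9f 36 36; K' ⊕ opad = 90 f5 5c 5c.
Inner hash: even-index sum = 881 mod 256 = 113; odd-index sum = 491 mod 256 = 235 → 71 eb.
Outer hash (recomputed tag): even-index sum = 349 mod 256 = 93; odd-index sum = 572 mod 256 = 60 → 5d 3c.
Recomputed tag = 5d3c; claimed = b53c → mismatch.

invalid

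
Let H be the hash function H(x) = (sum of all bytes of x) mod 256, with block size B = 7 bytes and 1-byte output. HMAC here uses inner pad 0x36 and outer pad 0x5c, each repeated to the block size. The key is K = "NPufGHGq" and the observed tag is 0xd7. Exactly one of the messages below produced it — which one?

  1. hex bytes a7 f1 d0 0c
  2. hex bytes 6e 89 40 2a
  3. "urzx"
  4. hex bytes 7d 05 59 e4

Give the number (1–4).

3

Key "NPufGHGq" = 4e 50 75 66 47 48 47 71 is 8 bytes > B = 7, so hash it first: H(key) = c0, then zero-pad to 7 bytes: K' = c0 00 00 00 00 00 00.
K' ⊕ ipad = f6 36 36 36 36 36 36; K' ⊕ opad = 9c 5c 5c 5c 5c 5c 5c.
m1: inner = H(f6 36 36 36 36 36 36 a7 f1 d0 0c) = ae; tag = H(9c 5c 5c 5c 5c 5c 5c ae) = 72
m2: inner = H(f6 36 36 36 36 36 36 6e 89 40 2a) = 9b; tag = H(9c 5c 5c 5c 5c 5c 5c 9b) = 5f
m3: inner = H(f6 36 36 36 36 36 36 75 72 7a 78) = 13; tag = H(9c 5c 5c 5c 5c 5c 5c 13) = d7 ← matches
m4: inner = H(f6 36 36 36 36 36 36 7d 05 59 e4) = f9; tag = H(9c 5c 5c 5c 5c 5c 5c f9) = bd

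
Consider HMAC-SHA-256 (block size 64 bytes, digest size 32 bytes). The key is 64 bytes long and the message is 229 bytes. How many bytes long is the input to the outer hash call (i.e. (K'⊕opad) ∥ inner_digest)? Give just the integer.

Key is 64 ≤ 64 bytes, zero-padded: |K'| = 64.
Outer input = (K'⊕opad) ∥ H(inner) → 64 + 32 = 96 bytes.

96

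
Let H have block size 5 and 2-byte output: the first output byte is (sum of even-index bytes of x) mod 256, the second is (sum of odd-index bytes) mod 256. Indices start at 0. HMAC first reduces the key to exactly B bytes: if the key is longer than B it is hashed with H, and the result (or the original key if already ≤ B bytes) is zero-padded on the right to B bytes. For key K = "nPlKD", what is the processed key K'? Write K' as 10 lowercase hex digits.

Key "nPlKD" = 6e 50 6c 4b 44 is exactly B = 5 bytes: K' = 6e 50 6c 4b 44.

6e506c4b44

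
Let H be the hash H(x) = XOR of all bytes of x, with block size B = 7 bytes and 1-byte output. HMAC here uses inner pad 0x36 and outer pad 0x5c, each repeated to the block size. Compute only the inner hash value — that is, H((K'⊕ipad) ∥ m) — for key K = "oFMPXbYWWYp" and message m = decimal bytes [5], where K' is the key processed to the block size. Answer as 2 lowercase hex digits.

4d

Key "oFMPXbYWWYp" = 6f 46 4d 50 58 62 59 57 57 59 70 is 11 bytes > B = 7, so hash it first: H(key) = 7e, then zero-pad to 7 bytes: K' = 7e 00 00 00 00 00 00.
K' ⊕ ipad = 48 36 36 36 36 36 36.
Inner input = 48 36 36 36 36 36 36 ∥ 05.
Inner hash: XOR 48⊕36⊕36⊕36⊕36⊕36⊕36⊕05 = 4d.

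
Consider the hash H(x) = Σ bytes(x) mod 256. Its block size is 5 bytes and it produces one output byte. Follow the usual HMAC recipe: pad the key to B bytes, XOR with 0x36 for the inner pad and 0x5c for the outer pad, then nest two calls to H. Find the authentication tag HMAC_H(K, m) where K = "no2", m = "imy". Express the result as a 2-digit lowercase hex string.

fb

Key "no2" = 6e 6f 32 is 3 bytes ≤ B = 5; zero-pad to 5 bytes: K' = 6e 6f 32 00 00.
K' ⊕ ipad = 58 59 04 36 36.  K' ⊕ opad = 32 33 6e 5c 5c.
Inner input = (K'⊕ipad) ∥ m = 58 59 04 36 36 ∥ 69 6d 79.
Inner hash: sum = 88+89+4+54+54+105+109+121 = 624; mod 256 = 112 → 70.
Outer input = (K'⊕opad) ∥ inner = 32 33 6e 5c 5c ∥ 70.
Outer hash (tag): sum = 50+51+110+92+92+112 = 507; mod 256 = 251 → fb.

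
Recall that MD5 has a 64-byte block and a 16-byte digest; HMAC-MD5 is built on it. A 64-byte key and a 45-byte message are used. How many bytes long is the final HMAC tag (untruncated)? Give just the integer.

16

The tag is one MD5 digest: 16 bytes.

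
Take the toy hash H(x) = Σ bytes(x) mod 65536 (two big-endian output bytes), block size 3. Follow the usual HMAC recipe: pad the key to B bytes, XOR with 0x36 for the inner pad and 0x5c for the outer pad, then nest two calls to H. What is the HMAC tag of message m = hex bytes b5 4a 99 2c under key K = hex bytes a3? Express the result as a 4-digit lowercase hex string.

Key hex bytes a3 is 1 byte ≤ B = 3; zero-pad to 3 bytes: K' = a3 00 00.
K' ⊕ ipad = 95 36 36.  K' ⊕ opad = ff 5c 5c.
Inner input = (K'⊕ipad) ∥ m = 95 36 36 ∥ b5 4a 99 2c.
Inner hash: sum = 149+54+54+181+74+153+44 = 709 → 02 c5.
Outer input = (K'⊕opad) ∥ inner = ff 5c 5c ∥ 02 c5.
Outer hash (tag): sum = 255+92+92+2+197 = 638 → 02 7e.

027e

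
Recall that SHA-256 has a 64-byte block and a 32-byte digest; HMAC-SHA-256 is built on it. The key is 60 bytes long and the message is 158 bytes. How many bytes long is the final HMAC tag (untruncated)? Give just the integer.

The tag is one SHA-256 digest: 32 bytes.

32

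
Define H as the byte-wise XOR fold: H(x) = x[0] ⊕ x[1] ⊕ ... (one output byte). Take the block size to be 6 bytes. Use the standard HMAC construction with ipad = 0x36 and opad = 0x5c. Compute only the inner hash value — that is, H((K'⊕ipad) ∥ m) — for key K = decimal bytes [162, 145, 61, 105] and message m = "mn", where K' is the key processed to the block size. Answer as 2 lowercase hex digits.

64

Key decimal bytes [162, 145, 61, 105] = a2 91 3d 69 is 4 bytes ≤ B = 6; zero-pad to 6 bytes: K' = a2 91 3d 69 00 00.
K' ⊕ ipad = 94 a7 0b 5f 36 36.
Inner input = 94 a7 0b 5f 36 36 ∥ 6d 6e.
Inner hash: XOR 94⊕a7⊕0b⊕5f⊕36⊕36⊕6d⊕6e = 64.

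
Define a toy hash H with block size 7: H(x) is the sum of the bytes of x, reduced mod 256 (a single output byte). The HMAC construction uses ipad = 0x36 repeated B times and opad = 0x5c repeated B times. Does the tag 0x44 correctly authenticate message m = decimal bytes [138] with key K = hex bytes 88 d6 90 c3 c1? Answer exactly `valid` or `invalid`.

valid

Key hex bytes 88 d6 90 c3 c1 is 5 bytes ≤ B = 7; zero-pad to 7 bytes: K' = 88 d6 90 c3 c1 00 00.
K' ⊕ ipad = be e0 a6 f5 f7 36 36; K' ⊕ opad = d4 8a cc 9f 9d 5c 5c.
Inner hash: sum = 190+224+166+245+247+54+54+138 = 1318; mod 256 = 38 → 26.
Outer hash (recomputed tag): sum = 212+138+204+159+157+92+92+38 = 1092; mod 256 = 68 → 44.
Recomputed tag = 44; claimed = 44 → match.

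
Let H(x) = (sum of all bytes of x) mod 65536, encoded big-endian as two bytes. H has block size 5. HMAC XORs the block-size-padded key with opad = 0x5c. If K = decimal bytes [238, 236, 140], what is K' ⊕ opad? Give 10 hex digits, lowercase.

Key decimal bytes [238, 236, 140] = ee ec 8c is 3 bytes ≤ B = 5; zero-pad to 5 bytes: K' = ee ec 8c 00 00.
XOR each byte with 0x5c: ee⊕5c=b2, ec⊕5c=b0, 8c⊕5c=d0, 00⊕5c=5c, 00⊕5c=5c.

b2b0d05c5c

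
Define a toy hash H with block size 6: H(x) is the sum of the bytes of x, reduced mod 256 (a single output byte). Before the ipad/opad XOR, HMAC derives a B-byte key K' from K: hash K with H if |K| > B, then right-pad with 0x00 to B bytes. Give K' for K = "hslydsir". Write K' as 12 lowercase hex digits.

|K| = 8 > B = 6, so first hash the key.
H(K): sum = 104+115+108+121+100+115+105+114 = 882; mod 256 = 114 → 72.
Zero-pad H(K) = 72 to 6 bytes: K' = 72 00 00 00 00 00.

720000000000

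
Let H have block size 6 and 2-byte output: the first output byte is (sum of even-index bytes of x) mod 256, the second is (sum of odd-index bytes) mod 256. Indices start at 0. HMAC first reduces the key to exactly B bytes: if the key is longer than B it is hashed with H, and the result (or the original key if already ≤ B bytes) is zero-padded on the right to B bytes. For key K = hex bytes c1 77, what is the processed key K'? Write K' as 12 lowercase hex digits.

Key hex bytes c1 77 is 2 bytes ≤ B = 6; zero-pad to 6 bytes: K' = c1 77 00 00 00 00.

c17700000000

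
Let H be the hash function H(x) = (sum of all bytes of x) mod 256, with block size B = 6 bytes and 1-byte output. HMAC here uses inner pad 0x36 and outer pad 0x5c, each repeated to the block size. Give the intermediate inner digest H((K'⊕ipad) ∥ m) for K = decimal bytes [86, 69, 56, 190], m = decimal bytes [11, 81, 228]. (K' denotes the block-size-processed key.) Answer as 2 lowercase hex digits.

15

Key decimal bytes [86, 69, 56, 190] = 56 45 38 be is 4 bytes ≤ B = 6; zero-pad to 6 bytes: K' = 56 45 38 be 00 00.
K' ⊕ ipad = 60 73 0e 88 36 36.
Inner input = 60 73 0e 88 36 36 ∥ 0b 51 e4.
Inner hash: sum = 96+115+14+136+54+54+11+81+228 = 789; mod 256 = 21 → 15.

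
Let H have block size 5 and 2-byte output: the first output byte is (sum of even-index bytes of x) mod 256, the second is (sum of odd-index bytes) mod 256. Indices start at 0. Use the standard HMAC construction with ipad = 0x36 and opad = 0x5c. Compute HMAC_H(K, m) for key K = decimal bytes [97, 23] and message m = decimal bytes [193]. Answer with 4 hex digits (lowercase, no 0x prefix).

0d6a

Key decimal bytes [97, 23] = 61 17 is 2 bytes ≤ B = 5; zero-pad to 5 bytes: K' = 61 17 00 00 00.
K' ⊕ ipad = 57 21 36 36 36.  K' ⊕ opad = 3d 4b 5c 5c 5c.
Inner input = (K'⊕ipad) ∥ m = 57 21 36 36 36 ∥ c1.
Inner hash: even-index sum = 195 mod 256 = 195; odd-index sum = 280 mod 256 = 24 → c3 18.
Outer input = (K'⊕opad) ∥ inner = 3d 4b 5c 5c 5c ∥ c3 18.
Outer hash (tag): even-index sum = 269 mod 256 = 13; odd-index sum = 362 mod 256 = 106 → 0d 6a.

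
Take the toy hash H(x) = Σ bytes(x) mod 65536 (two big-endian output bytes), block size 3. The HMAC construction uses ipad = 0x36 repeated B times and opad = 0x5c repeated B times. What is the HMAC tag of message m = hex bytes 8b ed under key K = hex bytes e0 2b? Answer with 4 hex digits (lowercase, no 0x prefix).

Key hex bytes e0 2b is 2 bytes ≤ B = 3; zero-pad to 3 bytes: K' = e0 2b 00.
K' ⊕ ipad = d6 1d 36.  K' ⊕ opad = bc 77 5c.
Inner input = (K'⊕ipad) ∥ m = d6 1d 36 ∥ 8b ed.
Inner hash: sum = 214+29+54+139+237 = 673 → 02 a1.
Outer input = (K'⊕opad) ∥ inner = bc 77 5c ∥ 02 a1.
Outer hash (tag): sum = 188+119+92+2+161 = 562 → 02 32.

0232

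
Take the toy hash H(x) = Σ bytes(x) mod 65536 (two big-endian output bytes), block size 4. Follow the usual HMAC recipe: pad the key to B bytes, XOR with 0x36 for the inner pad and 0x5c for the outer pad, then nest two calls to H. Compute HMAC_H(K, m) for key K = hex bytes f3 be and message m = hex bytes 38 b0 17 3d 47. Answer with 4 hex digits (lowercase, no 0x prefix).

Key hex bytes f3 be is 2 bytes ≤ B = 4; zero-pad to 4 bytes: K' = f3 be 00 00.
K' ⊕ ipad = c5 88 36 36.  K' ⊕ opad = af e2 5c 5c.
Inner input = (K'⊕ipad) ∥ m = c5 88 36 36 ∥ 38 b0 17 3d 47.
Inner hash: sum = 197+136+54+54+56+176+23+61+71 = 828 → 03 3c.
Outer input = (K'⊕opad) ∥ inner = af e2 5c 5c ∥ 03 3c.
Outer hash (tag): sum = 175+226+92+92+3+60 = 648 → 02 88.

0288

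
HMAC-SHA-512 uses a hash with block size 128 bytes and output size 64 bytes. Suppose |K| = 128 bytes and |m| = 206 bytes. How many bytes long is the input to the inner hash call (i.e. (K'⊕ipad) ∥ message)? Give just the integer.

334

Key is 128 ≤ 128 bytes, zero-padded: |K'| = 128.
Inner input = (K'⊕ipad) ∥ m → 128 + 206 = 334 bytes.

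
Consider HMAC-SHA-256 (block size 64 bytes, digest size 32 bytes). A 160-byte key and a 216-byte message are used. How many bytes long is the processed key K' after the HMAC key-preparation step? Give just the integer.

Key is 160 > 64 bytes, so it is hashed to 32 bytes then zero-padded to 64: |K'| = 64.

64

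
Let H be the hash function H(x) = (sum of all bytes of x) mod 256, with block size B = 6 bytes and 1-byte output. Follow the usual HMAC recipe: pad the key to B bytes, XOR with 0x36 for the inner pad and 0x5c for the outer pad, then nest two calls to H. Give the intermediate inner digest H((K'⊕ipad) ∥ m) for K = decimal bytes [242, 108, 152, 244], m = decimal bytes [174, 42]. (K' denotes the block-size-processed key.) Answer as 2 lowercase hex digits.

d2

Key decimal bytes [242, 108, 152, 244] = f2 6c 98 f4 is 4 bytes ≤ B = 6; zero-pad to 6 bytes: K' = f2 6c 98 f4 00 00.
K' ⊕ ipad = c4 5a ae c2 36 36.
Inner input = c4 5a ae c2 36 36 ∥ ae 2a.
Inner hash: sum = 196+90+174+194+54+54+174+42 = 978; mod 256 = 210 → d2.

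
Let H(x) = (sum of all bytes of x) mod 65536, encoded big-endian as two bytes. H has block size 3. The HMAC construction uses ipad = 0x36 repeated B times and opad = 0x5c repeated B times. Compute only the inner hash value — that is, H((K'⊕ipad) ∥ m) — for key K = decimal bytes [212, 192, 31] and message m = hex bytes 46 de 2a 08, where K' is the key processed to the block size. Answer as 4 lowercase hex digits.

Key decimal bytes [212, 192, 31] = d4 c0 1f is exactly B = 3 bytes: K' = d4 c0 1f.
K' ⊕ ipad = e2 f6 29.
Inner input = e2 f6 29 ∥ 46 de 2a 08.
Inner hash: sum = 226+246+41+70+222+42+8 = 855 → 03 57.

0357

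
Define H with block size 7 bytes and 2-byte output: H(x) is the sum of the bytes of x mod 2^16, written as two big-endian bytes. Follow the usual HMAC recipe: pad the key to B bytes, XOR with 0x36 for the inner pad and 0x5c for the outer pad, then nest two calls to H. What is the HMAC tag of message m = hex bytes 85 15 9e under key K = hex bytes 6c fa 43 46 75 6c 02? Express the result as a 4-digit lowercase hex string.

01de

Key hex bytes 6c fa 43 46 75 6c 02 is exactly B = 7 bytes: K' = 6c fa 43 46 75 6c 02.
K' ⊕ ipad = 5a cc 75 70 43 5a 34.  K' ⊕ opad = 30 a6 1f 1a 29 30 5e.
Inner input = (K'⊕ipad) ∥ m = 5a cc 75 70 43 5a 34 ∥ 85 15 9e.
Inner hash: sum = 90+204+117+112+67+90+52+133+21+158 = 1044 → 04 14.
Outer input = (K'⊕opad) ∥ inner = 30 a6 1f 1a 29 30 5e ∥ 04 14.
Outer hash (tag): sum = 48+166+31+26+41+48+94+4+20 = 478 → 01 de.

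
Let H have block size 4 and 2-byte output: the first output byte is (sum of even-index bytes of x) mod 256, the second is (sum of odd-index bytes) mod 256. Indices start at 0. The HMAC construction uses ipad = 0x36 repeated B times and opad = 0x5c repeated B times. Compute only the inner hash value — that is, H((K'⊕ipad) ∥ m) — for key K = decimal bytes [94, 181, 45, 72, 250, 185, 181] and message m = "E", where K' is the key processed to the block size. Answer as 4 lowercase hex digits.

Key decimal bytes [94, 181, 45, 72, 250, 185, 181] = 5e b5 2d 48 fa b9 b5 is 7 bytes > B = 4, so hash it first: H(key) = 3a b6, then zero-pad to 4 bytes: K' = 3a b6 00 00.
K' ⊕ ipad = 0c 80 36 36.
Inner input = 0c 80 36 36 ∥ 45.
Inner hash: even-index sum = 135 mod 256 = 135; odd-index sum = 182 mod 256 = 182 → 87 b6.

87b6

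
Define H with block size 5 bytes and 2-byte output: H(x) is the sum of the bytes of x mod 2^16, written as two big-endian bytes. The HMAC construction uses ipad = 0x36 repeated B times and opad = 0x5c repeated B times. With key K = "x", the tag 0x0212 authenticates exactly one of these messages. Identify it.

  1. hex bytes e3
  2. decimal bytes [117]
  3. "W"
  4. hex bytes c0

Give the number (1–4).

3

Key "x" = 78 is 1 byte ≤ B = 5; zero-pad to 5 bytes: K' = 78 00 00 00 00.
K' ⊕ ipad = 4e 36 36 36 36; K' ⊕ opad = 24 5c 5c 5c 5c.
m1: inner = H(4e 36 36 36 36 e3) = 02 09; tag = H(24 5c 5c 5c 5c 02 09) = 019f
m2: inner = H(4e 36 36 36 36 75) = 01 9b; tag = H(24 5c 5c 5c 5c 01 9b) = 0230
m3: inner = H(4e 36 36 36 36 57) = 01 7d; tag = H(24 5c 5c 5c 5c 01 7d) = 0212 ← matches
m4: inner = H(4e 36 36 36 36 c0) = 01 e6; tag = H(24 5c 5c 5c 5c 01 e6) = 027b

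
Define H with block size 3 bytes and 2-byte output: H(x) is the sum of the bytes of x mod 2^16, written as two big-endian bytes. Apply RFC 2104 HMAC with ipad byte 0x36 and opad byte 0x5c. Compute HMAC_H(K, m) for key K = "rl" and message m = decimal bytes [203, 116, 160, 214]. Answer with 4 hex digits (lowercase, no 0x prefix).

0146

Key "rl" = 72 6c is 2 bytes ≤ B = 3; zero-pad to 3 bytes: K' = 72 6c 00.
K' ⊕ ipad = 44 5a 36.  K' ⊕ opad = 2e 30 5c.
Inner input = (K'⊕ipad) ∥ m = 44 5a 36 ∥ cb 74 a0 d6.
Inner hash: sum = 68+90+54+203+116+160+214 = 905 → 03 89.
Outer input = (K'⊕opad) ∥ inner = 2e 30 5c ∥ 03 89.
Outer hash (tag): sum = 46+48+92+3+137 = 326 → 01 46.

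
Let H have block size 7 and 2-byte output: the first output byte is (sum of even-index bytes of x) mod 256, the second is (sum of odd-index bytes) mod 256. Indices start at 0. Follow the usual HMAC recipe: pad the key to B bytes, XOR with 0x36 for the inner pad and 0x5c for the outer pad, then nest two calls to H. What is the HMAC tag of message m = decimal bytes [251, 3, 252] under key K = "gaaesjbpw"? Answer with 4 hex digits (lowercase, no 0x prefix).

Key "gaaesjbpw" = 67 61 61 65 73 6a 62 70 77 is 9 bytes > B = 7, so hash it first: H(key) = 14 a0, then zero-pad to 7 bytes: K' = 14 a0 00 00 00 00 00.
K' ⊕ ipad = 22 96 36 36 36 36 36.  K' ⊕ opad = 48 fc 5c 5c 5c 5c 5c.
Inner input = (K'⊕ipad) ∥ m = 22 96 36 36 36 36 36 ∥ fb 03 fc.
Inner hash: even-index sum = 199 mod 256 = 199; odd-index sum = 761 mod 256 = 249 → c7 f9.
Outer input = (K'⊕opad) ∥ inner = 48 fc 5c 5c 5c 5c 5c ∥ c7 f9.
Outer hash (tag): even-index sum = 597 mod 256 = 85; odd-index sum = 635 mod 256 = 123 → 55 7b.

557b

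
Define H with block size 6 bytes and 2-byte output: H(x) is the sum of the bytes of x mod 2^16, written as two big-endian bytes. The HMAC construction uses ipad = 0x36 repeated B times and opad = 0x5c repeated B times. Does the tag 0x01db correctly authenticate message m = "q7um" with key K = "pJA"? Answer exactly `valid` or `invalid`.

Key "pJA" = 70 4a 41 is 3 bytes ≤ B = 6; zero-pad to 6 bytes: K' = 70 4a 41 00 00 00.
K' ⊕ ipad = 46 7c 77 36 36 36; K' ⊕ opad = 2c 16 1d 5c 5c 5c.
Inner hash: sum = 70+124+119+54+54+54+113+55+117+109 = 869 → 03 65.
Outer hash (recomputed tag): sum = 44+22+29+92+92+92+3+101 = 475 → 01 db.
Recomputed tag = 01db; claimed = 01db → match.

valid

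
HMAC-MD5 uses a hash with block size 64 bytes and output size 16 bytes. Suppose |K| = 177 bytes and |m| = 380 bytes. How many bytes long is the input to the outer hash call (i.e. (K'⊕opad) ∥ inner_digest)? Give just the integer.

Key is 177 > 64 bytes, so it is hashed to 16 bytes then zero-padded to 64: |K'| = 64.
Outer input = (K'⊕opad) ∥ H(inner) → 64 + 16 = 80 bytes.

80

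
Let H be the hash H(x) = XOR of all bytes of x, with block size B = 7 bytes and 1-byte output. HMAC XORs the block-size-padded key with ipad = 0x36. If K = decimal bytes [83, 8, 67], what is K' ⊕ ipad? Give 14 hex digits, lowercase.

653e7536363636

Key decimal bytes [83, 8, 67] = 53 08 43 is 3 bytes ≤ B = 7; zero-pad to 7 bytes: K' = 53 08 43 00 00 00 00.
XOR each byte with 0x36: 53⊕36=65, 08⊕36=3e, 43⊕36=75, 00⊕36=36, 00⊕36=36, 00⊕36=36, 00⊕36=36.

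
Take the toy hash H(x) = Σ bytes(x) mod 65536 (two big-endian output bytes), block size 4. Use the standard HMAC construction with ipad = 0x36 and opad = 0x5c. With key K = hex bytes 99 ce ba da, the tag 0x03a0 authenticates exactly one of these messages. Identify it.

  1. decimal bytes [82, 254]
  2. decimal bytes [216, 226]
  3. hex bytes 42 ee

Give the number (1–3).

Key hex bytes 99 ce ba da is exactly B = 4 bytes: K' = 99 ce ba da.
K' ⊕ ipad = af f8 8c ec; K' ⊕ opad = c5 92 e6 86.
m1: inner = H(af f8 8c ec 52 fe) = 04 6f; tag = H(c5 92 e6 86 04 6f) = 0336
m2: inner = H(af f8 8c ec d8 e2) = 04 d9; tag = H(c5 92 e6 86 04 d9) = 03a0 ← matches
m3: inner = H(af f8 8c ec 42 ee) = 04 4f; tag = H(c5 92 e6 86 04 4f) = 0316

2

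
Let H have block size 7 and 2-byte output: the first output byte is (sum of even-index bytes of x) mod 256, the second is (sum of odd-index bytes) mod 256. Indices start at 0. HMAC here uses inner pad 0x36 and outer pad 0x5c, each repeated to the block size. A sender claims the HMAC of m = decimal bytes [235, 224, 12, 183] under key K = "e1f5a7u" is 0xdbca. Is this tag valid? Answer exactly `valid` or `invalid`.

invalid

Key "e1f5a7u" = 65 31 66 35 61 37 75 is exactly B = 7 bytes: K' = 65 31 66 35 61 37 75.
K' ⊕ ipad = 53 07 50 03 57 01 43; K' ⊕ opad = 39 6d 3a 69 3d 6b 29.
Inner hash: even-index sum = 724 mod 256 = 212; odd-index sum = 258 mod 256 = 2 → d4 02.
Outer hash (recomputed tag): even-index sum = 219 mod 256 = 219; odd-index sum = 533 mod 256 = 21 → db 15.
Recomputed tag = db15; claimed = dbca → mismatch.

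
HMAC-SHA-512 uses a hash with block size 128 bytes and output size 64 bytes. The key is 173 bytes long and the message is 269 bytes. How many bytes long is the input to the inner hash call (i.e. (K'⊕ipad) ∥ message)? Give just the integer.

Key is 173 > 128 bytes, so it is hashed to 64 bytes then zero-padded to 128: |K'| = 128.
Inner input = (K'⊕ipad) ∥ m → 128 + 269 = 397 bytes.

397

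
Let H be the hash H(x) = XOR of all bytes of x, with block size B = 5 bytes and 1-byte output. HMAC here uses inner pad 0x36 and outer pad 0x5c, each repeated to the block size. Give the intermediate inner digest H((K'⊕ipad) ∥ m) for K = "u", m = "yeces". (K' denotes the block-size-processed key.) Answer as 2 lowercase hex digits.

2a

Key "u" = 75 is 1 byte ≤ B = 5; zero-pad to 5 bytes: K' = 75 00 00 00 00.
K' ⊕ ipad = 43 36 36 36 36.
Inner input = 43 36 36 36 36 ∥ 79 65 63 65 73.
Inner hash: XOR 43⊕36⊕36⊕36⊕36⊕79⊕65⊕63⊕65⊕73 = 2a.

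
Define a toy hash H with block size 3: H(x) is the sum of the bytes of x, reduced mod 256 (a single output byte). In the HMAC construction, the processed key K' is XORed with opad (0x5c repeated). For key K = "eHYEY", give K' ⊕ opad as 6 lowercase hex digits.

Key "eHYEY" = 65 48 59 45 59 is 5 bytes > B = 3, so hash it first: H(key) = a4, then zero-pad to 3 bytes: K' = a4 00 00.
XOR each byte with 0x5c: a4⊕5c=f8, 00⊕5c=5c, 00⊕5c=5c.

f85c5c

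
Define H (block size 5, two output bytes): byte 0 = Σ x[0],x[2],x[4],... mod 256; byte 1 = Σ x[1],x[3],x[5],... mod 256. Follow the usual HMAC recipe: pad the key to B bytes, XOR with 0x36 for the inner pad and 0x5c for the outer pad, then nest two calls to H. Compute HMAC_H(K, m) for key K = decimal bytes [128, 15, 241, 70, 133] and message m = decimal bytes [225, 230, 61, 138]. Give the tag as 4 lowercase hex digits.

Key decimal bytes [128, 15, 241, 70, 133] = 80 0f f1 46 85 is exactly B = 5 bytes: K' = 80 0f f1 46 85.
K' ⊕ ipad = b6 39 c7 70 b3.  K' ⊕ opad = dc 53 ad 1a d9.
Inner input = (K'⊕ipad) ∥ m = b6 39 c7 70 b3 ∥ e1 e6 3d 8a.
Inner hash: even-index sum = 928 mod 256 = 160; odd-index sum = 455 mod 256 = 199 → a0 c7.
Outer input = (K'⊕opad) ∥ inner = dc 53 ad 1a d9 ∥ a0 c7.
Outer hash (tag): even-index sum = 809 mod 256 = 41; odd-index sum = 269 mod 256 = 13 → 29 0d.

290d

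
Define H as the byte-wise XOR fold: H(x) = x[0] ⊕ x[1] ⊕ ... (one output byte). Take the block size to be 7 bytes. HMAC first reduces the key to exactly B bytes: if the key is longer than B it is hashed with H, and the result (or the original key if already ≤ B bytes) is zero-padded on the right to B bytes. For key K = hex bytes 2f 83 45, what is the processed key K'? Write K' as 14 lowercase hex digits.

2f834500000000

Key hex bytes 2f 83 45 is 3 bytes ≤ B = 7; zero-pad to 7 bytes: K' = 2f 83 45 00 00 00 00.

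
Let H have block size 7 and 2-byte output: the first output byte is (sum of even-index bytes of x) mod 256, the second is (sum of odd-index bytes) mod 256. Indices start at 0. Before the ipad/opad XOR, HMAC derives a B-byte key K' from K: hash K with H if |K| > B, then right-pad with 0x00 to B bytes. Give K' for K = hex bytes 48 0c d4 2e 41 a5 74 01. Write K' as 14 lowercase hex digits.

d1e00000000000

|K| = 8 > B = 7, so first hash the key.
H(K): even-index sum = 465 mod 256 = 209; odd-index sum = 224 mod 256 = 224 → d1 e0.
Zero-pad H(K) = d1 e0 to 7 bytes: K' = d1 e0 00 00 00 00 00.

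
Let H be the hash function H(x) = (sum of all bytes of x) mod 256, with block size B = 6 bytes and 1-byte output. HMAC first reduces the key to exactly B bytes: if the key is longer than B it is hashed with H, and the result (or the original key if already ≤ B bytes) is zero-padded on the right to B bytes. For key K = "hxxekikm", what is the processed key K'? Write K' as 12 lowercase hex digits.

690000000000

|K| = 8 > B = 6, so first hash the key.
H(K): sum = 104+120+120+101+107+105+107+109 = 873; mod 256 = 105 → 69.
Zero-pad H(K) = 69 to 6 bytes: K' = 69 00 00 00 00 00.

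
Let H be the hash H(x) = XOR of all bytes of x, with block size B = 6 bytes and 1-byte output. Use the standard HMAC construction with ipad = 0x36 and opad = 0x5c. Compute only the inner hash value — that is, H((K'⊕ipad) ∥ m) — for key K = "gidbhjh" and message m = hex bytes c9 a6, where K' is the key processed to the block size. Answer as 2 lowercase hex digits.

0d

Key "gidbhjh" = 67 69 64 62 68 6a 68 is 7 bytes > B = 6, so hash it first: H(key) = 62, then zero-pad to 6 bytes: K' = 62 00 00 00 00 00.
K' ⊕ ipad = 54 36 36 36 36 36.
Inner input = 54 36 36 36 36 36 ∥ c9 a6.
Inner hash: XOR 54⊕36⊕36⊕36⊕36⊕36⊕c9⊕a6 = 0d.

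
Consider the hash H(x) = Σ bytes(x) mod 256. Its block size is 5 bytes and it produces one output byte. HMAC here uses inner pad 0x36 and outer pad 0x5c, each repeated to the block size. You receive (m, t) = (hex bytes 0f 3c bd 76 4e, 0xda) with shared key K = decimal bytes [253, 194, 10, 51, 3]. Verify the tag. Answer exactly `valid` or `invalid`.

invalid

Key decimal bytes [253, 194, 10, 51, 3] = fd c2 0a 33 03 is exactly B = 5 bytes: K' = fd c2 0a 33 03.
K' ⊕ ipad = cb f4 3c 05 35; K' ⊕ opad = a1 9e 56 6f 5f.
Inner hash: sum = 203+244+60+5+53+15+60+189+118+78 = 1025; mod 256 = 1 → 01.
Outer hash (recomputed tag): sum = 161+158+86+111+95+1 = 612; mod 256 = 100 → 64.
Recomputed tag = 64; claimed = da → mismatch.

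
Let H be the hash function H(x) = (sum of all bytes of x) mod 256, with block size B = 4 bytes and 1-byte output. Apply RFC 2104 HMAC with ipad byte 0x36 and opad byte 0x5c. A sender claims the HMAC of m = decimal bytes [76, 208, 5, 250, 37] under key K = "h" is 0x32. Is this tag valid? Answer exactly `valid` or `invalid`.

invalid

Key "h" = 68 is 1 byte ≤ B = 4; zero-pad to 4 bytes: K' = 68 00 00 00.
K' ⊕ ipad = 5e 36 36 36; K' ⊕ opad = 34 5c 5c 5c.
Inner hash: sum = 94+54+54+54+76+208+5+250+37 = 832; mod 256 = 64 → 40.
Outer hash (recomputed tag): sum = 52+92+92+92+64 = 392; mod 256 = 136 → 88.
Recomputed tag = 88; claimed = 32 → mismatch.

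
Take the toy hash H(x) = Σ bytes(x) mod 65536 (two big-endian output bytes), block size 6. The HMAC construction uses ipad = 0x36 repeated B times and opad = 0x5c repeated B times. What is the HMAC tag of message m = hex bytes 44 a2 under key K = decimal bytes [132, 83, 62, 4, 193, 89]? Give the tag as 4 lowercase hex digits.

Key decimal bytes [132, 83, 62, 4, 193, 89] = 84 53 3e 04 c1 59 is exactly B = 6 bytes: K' = 84 53 3e 04 c1 59.
K' ⊕ ipad = b2 65 08 32 f7 6f.  K' ⊕ opad = d8 0f 62 58 9d 05.
Inner input = (K'⊕ipad) ∥ m = b2 65 08 32 f7 6f ∥ 44 a2.
Inner hash: sum = 178+101+8+50+247+111+68+162 = 925 → 03 9d.
Outer input = (K'⊕opad) ∥ inner = d8 0f 62 58 9d 05 ∥ 03 9d.
Outer hash (tag): sum = 216+15+98+88+157+5+3+157 = 739 → 02 e3.

02e3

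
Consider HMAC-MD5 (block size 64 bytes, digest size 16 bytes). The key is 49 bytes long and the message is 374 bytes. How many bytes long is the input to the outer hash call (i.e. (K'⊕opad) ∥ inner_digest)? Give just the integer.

Key is 49 ≤ 64 bytes, zero-padded: |K'| = 64.
Outer input = (K'⊕opad) ∥ H(inner) → 64 + 16 = 80 bytes.

80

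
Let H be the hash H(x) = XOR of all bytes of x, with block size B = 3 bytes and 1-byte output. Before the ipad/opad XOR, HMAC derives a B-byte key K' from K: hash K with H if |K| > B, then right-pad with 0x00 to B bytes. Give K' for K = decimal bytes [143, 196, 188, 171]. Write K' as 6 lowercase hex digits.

5c0000

|K| = 4 > B = 3, so first hash the key.
H(K): XOR 8f⊕c4⊕bc⊕ab = 5c.
Zero-pad H(K) = 5c to 3 bytes: K' = 5c 00 00.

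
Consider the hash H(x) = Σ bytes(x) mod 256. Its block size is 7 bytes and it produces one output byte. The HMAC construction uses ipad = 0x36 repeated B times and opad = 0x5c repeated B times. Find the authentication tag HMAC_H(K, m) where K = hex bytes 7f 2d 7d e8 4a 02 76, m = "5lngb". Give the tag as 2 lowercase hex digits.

5c

Key hex bytes 7f 2d 7d e8 4a 02 76 is exactly B = 7 bytes: K' = 7f 2d 7d e8 4a 02 76.
K' ⊕ ipad = 49 1b 4b de 7c 34 40.  K' ⊕ opad = 23 71 21 b4 16 5e 2a.
Inner input = (K'⊕ipad) ∥ m = 49 1b 4b de 7c 34 40 ∥ 35 6c 6e 67 62.
Inner hash: sum = 73+27+75+222+124+52+64+53+108+110+103+98 = 1109; mod 256 = 85 → 55.
Outer input = (K'⊕opad) ∥ inner = 23 71 21 b4 16 5e 2a ∥ 55.
Outer hash (tag): sum = 35+113+33+180+22+94+42+85 = 604; mod 256 = 92 → 5c.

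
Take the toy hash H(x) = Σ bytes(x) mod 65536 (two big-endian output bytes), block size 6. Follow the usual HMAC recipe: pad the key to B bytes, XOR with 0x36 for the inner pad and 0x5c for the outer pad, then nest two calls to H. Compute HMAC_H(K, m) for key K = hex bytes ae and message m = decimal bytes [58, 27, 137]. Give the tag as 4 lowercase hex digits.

0344

Key hex bytes ae is 1 byte ≤ B = 6; zero-pad to 6 bytes: K' = ae 00 00 00 00 00.
K' ⊕ ipad = 98 36 36 36 36 36.  K' ⊕ opad = f2 5c 5c 5c 5c 5c.
Inner input = (K'⊕ipad) ∥ m = 98 36 36 36 36 36 ∥ 3a 1b 89.
Inner hash: sum = 152+54+54+54+54+54+58+27+137 = 644 → 02 84.
Outer input = (K'⊕opad) ∥ inner = f2 5c 5c 5c 5c 5c ∥ 02 84.
Outer hash (tag): sum = 242+92+92+92+92+92+2+132 = 836 → 03 44.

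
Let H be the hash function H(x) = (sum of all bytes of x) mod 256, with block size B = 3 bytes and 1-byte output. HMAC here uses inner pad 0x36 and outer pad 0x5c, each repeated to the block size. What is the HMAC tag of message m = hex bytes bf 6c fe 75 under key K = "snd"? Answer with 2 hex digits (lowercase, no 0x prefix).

Key "snd" = 73 6e 64 is exactly B = 3 bytes: K' = 73 6e 64.
K' ⊕ ipad = 45 58 52.  K' ⊕ opad = 2f 32 38.
Inner input = (K'⊕ipad) ∥ m = 45 58 52 ∥ bf 6c fe 75.
Inner hash: sum = 69+88+82+191+108+254+117 = 909; mod 256 = 141 → 8d.
Outer input = (K'⊕opad) ∥ inner = 2f 32 38 ∥ 8d.
Outer hash (tag): sum = 47+50+56+141 = 294; mod 256 = 38 → 26.

26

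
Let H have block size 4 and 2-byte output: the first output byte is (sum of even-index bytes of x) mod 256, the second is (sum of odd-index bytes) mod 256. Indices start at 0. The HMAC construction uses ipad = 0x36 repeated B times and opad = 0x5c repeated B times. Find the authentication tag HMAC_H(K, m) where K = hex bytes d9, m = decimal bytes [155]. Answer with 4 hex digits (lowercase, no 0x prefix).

a124

Key hex bytes d9 is 1 byte ≤ B = 4; zero-pad to 4 bytes: K' = d9 00 00 00.
K' ⊕ ipad = ef 36 36 36.  K' ⊕ opad = 85 5c 5c 5c.
Inner input = (K'⊕ipad) ∥ m = ef 36 36 36 ∥ 9b.
Inner hash: even-index sum = 448 mod 256 = 192; odd-index sum = 108 mod 256 = 108 → c0 6c.
Outer input = (K'⊕opad) ∥ inner = 85 5c 5c 5c ∥ c0 6c.
Outer hash (tag): even-index sum = 417 mod 256 = 161; odd-index sum = 292 mod 256 = 36 → a1 24.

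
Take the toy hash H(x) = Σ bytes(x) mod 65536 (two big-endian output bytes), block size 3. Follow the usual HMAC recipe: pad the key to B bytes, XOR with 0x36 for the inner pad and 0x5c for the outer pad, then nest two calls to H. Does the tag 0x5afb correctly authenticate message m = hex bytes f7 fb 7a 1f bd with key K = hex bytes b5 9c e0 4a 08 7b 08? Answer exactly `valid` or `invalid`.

invalid

Key hex bytes b5 9c e0 4a 08 7b 08 is 7 bytes > B = 3, so hash it first: H(key) = 03 06, then zero-pad to 3 bytes: K' = 03 06 00.
K' ⊕ ipad = 35 30 36; K' ⊕ opad = 5f 5a 5c.
Inner hash: sum = 53+48+54+247+251+122+31+189 = 995 → 03 e3.
Outer hash (recomputed tag): sum = 95+90+92+3+227 = 507 → 01 fb.
Recomputed tag = 01fb; claimed = 5afb → mismatch.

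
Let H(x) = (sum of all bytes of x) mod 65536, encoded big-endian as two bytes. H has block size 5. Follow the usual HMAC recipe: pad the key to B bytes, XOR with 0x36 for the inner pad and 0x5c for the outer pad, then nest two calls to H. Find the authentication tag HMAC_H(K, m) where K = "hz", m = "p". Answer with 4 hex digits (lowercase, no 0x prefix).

022b

Key "hz" = 68 7a is 2 bytes ≤ B = 5; zero-pad to 5 bytes: K' = 68 7a 00 00 00.
K' ⊕ ipad = 5e 4c 36 36 36.  K' ⊕ opad = 34 26 5c 5c 5c.
Inner input = (K'⊕ipad) ∥ m = 5e 4c 36 36 36 ∥ 70.
Inner hash: sum = 94+76+54+54+54+112 = 444 → 01 bc.
Outer input = (K'⊕opad) ∥ inner = 34 26 5c 5c 5c ∥ 01 bc.
Outer hash (tag): sum = 52+38+92+92+92+1+188 = 555 → 02 2b.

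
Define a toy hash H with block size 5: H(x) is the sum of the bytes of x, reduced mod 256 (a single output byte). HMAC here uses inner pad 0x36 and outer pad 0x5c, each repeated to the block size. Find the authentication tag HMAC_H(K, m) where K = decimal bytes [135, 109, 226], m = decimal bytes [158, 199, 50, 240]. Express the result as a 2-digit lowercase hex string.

Key decimal bytes [135, 109, 226] = 87 6d e2 is 3 bytes ≤ B = 5; zero-pad to 5 bytes: K' = 87 6d e2 00 00.
K' ⊕ ipad = b1 5b d4 36 36.  K' ⊕ opad = db 31 be 5c 5c.
Inner input = (K'⊕ipad) ∥ m = b1 5b d4 36 36 ∥ 9e c7 32 f0.
Inner hash: sum = 177+91+212+54+54+158+199+50+240 = 1235; mod 256 = 211 → d3.
Outer input = (K'⊕opad) ∥ inner = db 31 be 5c 5c ∥ d3.
Outer hash (tag): sum = 219+49+190+92+92+211 = 853; mod 256 = 85 → 55.

55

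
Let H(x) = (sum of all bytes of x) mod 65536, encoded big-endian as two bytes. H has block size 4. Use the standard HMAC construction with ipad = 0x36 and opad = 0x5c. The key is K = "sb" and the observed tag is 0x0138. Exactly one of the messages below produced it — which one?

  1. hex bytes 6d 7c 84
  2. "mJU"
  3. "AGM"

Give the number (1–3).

Key "sb" = 73 62 is 2 bytes ≤ B = 4; zero-pad to 4 bytes: K' = 73 62 00 00.
K' ⊕ ipad = 45 54 36 36; K' ⊕ opad = 2f 3e 5c 5c.
m1: inner = H(45 54 36 36 6d 7c 84) = 02 72; tag = H(2f 3e 5c 5c 02 72) = 0199
m2: inner = H(45 54 36 36 6d 4a 55) = 02 11; tag = H(2f 3e 5c 5c 02 11) = 0138 ← matches
m3: inner = H(45 54 36 36 41 47 4d) = 01 da; tag = H(2f 3e 5c 5c 01 da) = 0200

2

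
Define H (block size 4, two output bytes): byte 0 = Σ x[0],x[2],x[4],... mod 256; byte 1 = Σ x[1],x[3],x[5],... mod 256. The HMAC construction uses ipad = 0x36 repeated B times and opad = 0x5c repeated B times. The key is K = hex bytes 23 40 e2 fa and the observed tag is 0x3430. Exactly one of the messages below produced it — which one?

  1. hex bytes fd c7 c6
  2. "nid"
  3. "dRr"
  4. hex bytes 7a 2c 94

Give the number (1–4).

Key hex bytes 23 40 e2 fa is exactly B = 4 bytes: K' = 23 40 e2 fa.
K' ⊕ ipad = 15 76 d4 cc; K' ⊕ opad = 7f 1c be a6.
m1: inner = H(15 76 d4 cc fd c7 c6) = ac 09; tag = H(7f 1c be a6 ac 09) = e9cb
m2: inner = H(15 76 d4 cc 6e 69 64) = bb ab; tag = H(7f 1c be a6 bb ab) = f86d
m3: inner = H(15 76 d4 cc 64 52 72) = bf 94; tag = H(7f 1c be a6 bf 94) = fc56
m4: inner = H(15 76 d4 cc 7a 2c 94) = f7 6e; tag = H(7f 1c be a6 f7 6e) = 3430 ← matches

4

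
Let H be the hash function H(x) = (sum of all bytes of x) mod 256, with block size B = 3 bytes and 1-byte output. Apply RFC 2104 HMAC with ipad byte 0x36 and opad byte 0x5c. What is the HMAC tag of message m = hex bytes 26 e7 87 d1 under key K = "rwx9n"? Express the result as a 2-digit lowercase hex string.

1b

Key "rwx9n" = 72 77 78 39 6e is 5 bytes > B = 3, so hash it first: H(key) = 08, then zero-pad to 3 bytes: K' = 08 00 00.
K' ⊕ ipad = 3e 36 36.  K' ⊕ opad = 54 5c 5c.
Inner input = (K'⊕ipad) ∥ m = 3e 36 36 ∥ 26 e7 87 d1.
Inner hash: sum = 62+54+54+38+231+135+209 = 783; mod 256 = 15 → 0f.
Outer input = (K'⊕opad) ∥ inner = 54 5c 5c ∥ 0f.
Outer hash (tag): sum = 84+92+92+15 = 283; mod 256 = 27 → 1b.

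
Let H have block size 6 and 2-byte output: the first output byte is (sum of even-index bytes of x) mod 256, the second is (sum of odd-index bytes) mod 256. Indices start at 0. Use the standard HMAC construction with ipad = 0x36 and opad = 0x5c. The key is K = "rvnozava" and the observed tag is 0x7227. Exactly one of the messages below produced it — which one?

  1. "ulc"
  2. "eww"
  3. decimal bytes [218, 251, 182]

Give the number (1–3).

2

Key "rvnozava" = 72 76 6e 6f 7a 61 76 61 is 8 bytes > B = 6, so hash it first: H(key) = d0 a7, then zero-pad to 6 bytes: K' = d0 a7 00 00 00 00.
K' ⊕ ipad = e6 91 36 36 36 36; K' ⊕ opad = 8c fb 5c 5c 5c 5c.
m1: inner = H(e6 91 36 36 36 36 75 6c 63) = 2a 69; tag = H(8c fb 5c 5c 5c 5c 2a 69) = 6e1c
m2: inner = H(e6 91 36 36 36 36 65 77 77) = 2e 74; tag = H(8c fb 5c 5c 5c 5c 2e 74) = 7227 ← matches
m3: inner = H(e6 91 36 36 36 36 da fb b6) = e2 f8; tag = H(8c fb 5c 5c 5c 5c e2 f8) = 26ab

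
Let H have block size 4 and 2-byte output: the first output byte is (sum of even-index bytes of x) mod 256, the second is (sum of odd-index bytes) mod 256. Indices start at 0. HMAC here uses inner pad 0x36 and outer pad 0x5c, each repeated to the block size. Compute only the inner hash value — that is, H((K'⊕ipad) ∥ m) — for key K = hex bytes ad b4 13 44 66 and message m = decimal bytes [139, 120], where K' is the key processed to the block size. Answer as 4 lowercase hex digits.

Key hex bytes ad b4 13 44 66 is 5 bytes > B = 4, so hash it first: H(key) = 26 f8, then zero-pad to 4 bytes: K' = 26 f8 00 00.
K' ⊕ ipad = 10 ce 36 36.
Inner input = 10 ce 36 36 ∥ 8b 78.
Inner hash: even-index sum = 209 mod 256 = 209; odd-index sum = 380 mod 256 = 124 → d1 7c.

d17c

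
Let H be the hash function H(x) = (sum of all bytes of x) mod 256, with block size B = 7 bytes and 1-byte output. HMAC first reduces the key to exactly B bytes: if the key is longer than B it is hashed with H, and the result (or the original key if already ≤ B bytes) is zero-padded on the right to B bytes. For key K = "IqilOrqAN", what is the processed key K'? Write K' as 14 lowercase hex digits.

|K| = 9 > B = 7, so first hash the key.
H(K): sum = 73+113+105+108+79+114+113+65+78 = 848; mod 256 = 80 → 50.
Zero-pad H(K) = 50 to 7 bytes: K' = 50 00 00 00 00 00 00.

50000000000000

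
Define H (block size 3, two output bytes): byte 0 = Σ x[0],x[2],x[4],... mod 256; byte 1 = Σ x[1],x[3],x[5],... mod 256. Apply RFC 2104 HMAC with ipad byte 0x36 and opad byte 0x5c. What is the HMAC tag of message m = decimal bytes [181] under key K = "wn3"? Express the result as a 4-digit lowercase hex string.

a778

Key "wn3" = 77 6e 33 is exactly B = 3 bytes: K' = 77 6e 33.
K' ⊕ ipad = 41 58 05.  K' ⊕ opad = 2b 32 6f.
Inner input = (K'⊕ipad) ∥ m = 41 58 05 ∥ b5.
Inner hash: even-index sum = 70 mod 256 = 70; odd-index sum = 269 mod 256 = 13 → 46 0d.
Outer input = (K'⊕opad) ∥ inner = 2b 32 6f ∥ 46 0d.
Outer hash (tag): even-index sum = 167 mod 256 = 167; odd-index sum = 120 mod 256 = 120 → a7 78.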